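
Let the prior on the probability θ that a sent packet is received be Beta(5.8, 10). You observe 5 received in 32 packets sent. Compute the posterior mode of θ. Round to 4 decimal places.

θ̂_MAP = 0.2140

Prior: Beta(5.8, 10).
Data: 5 successes in 32 trials. The binomial likelihood contributes θ^5(1−θ)^27, so the posterior is Beta(5.8+5, 10+27) = Beta(10.8, 37).
For Beta(a, b) with a, b > 1 the mode is (a−1)/(a+b−2) = 9.8/45.8 ≈ 0.2140.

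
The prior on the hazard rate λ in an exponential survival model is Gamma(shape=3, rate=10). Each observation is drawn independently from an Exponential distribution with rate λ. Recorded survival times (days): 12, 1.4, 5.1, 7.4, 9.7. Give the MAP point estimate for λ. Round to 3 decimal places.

λ̂_MAP = 0.154

The Exponential(rate=λ) likelihood is ∝ λ^n e^(−λΣtᵢ). Here n = 5 and Σtᵢ = 12 + 1.4 + 5.1 + 7.4 + 9.7 = 35.6.
Posterior ∝ λ^2e^(−10λ) · λ^5e^(−35.6λ) = λ^7e^(−45.6λ), i.e. Gamma(8, 45.6).
Mode = (a−1)/b = 7/45.6 ≈ 0.154.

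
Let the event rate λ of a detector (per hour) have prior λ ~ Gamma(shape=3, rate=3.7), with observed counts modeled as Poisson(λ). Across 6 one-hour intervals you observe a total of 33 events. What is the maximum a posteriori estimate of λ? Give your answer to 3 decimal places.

λ̂_MAP = 3.608

Σxᵢ = 33, n = 6.
Posterior ∝ λ^2e^(−3.7λ) · λ^33e^(−6λ) = λ^35e^(−9.7λ), i.e. Gamma(shape=36, rate=9.7).
The mode of a Gamma(a, b) with a ≥ 1 (shape–rate) is (a−1)/b = 35/9.7 ≈ 3.608.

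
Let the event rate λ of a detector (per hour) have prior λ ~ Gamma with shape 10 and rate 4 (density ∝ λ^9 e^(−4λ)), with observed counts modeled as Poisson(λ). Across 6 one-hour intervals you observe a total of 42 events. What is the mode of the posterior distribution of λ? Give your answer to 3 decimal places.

Σxᵢ = 42, n = 6.
Posterior ∝ λ^9e^(−4λ) · λ^42e^(−6λ) = λ^51e^(−10λ), i.e. Gamma(shape=52, rate=10).
The mode of a Gamma(a, b) with a ≥ 1 (shape–rate) is (a−1)/b = 51/10 ≈ 5.100.

λ̂_MAP = 5.100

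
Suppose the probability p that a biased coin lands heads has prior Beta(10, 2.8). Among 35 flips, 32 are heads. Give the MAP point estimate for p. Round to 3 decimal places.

p̂_MAP = 0.895

Prior: Beta(10, 2.8).
Data: 32 successes in 35 trials. The binomial likelihood contributes p^32(1−p)^3, so the posterior is Beta(10+32, 2.8+3) = Beta(42, 5.8).
For Beta(a, b) with a, b > 1 the mode is (a−1)/(a+b−2) = 41/45.8 ≈ 0.895.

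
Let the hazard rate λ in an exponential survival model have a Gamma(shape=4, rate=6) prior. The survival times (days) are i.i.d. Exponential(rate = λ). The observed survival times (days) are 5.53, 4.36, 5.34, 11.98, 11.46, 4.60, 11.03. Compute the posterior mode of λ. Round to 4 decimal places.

The Exponential(rate=λ) likelihood is ∝ λ^n e^(−λΣtᵢ). Here n = 7 and Σtᵢ = 5.53 + 4.36 + 5.34 + 11.98 + 11.46 + 4.60 + 11.03 = 54.30.
Posterior ∝ λ^3e^(−6λ) · λ^7e^(−54.30λ) = λ^10e^(−60.30λ), i.e. Gamma(11, 60.30).
Mode = (a−1)/b = 10/60.30 ≈ 0.1658.

λ̂_MAP = 0.1658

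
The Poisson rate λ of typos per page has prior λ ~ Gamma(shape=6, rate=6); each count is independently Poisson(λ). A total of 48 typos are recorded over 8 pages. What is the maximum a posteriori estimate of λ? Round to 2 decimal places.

λ̂_MAP = 3.79

Σxᵢ = 48, n = 8.
Posterior ∝ λ^5e^(−6λ) · λ^48e^(−8λ) = λ^53e^(−14λ), i.e. Gamma(shape=54, rate=14).
The mode of a Gamma(a, b) with a ≥ 1 (shape–rate) is (a−1)/b = 53/14 ≈ 3.79.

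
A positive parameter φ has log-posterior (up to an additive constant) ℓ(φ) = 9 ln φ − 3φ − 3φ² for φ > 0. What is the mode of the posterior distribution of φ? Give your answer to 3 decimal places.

φ̂_MAP = 1.000

ℓ'(φ) = 9/φ − 3 − 6φ. Setting this to zero and multiplying by φ: 6φ² + 3φ − 9 = 0.
φ = (−3 + √(3² + 4·6·9)) / (2·6) = (−3 + √225) / 12 = (−3 + 15)/12 = 1.
ℓ''(φ) = −9/φ² − 6 < 0, confirming a maximum.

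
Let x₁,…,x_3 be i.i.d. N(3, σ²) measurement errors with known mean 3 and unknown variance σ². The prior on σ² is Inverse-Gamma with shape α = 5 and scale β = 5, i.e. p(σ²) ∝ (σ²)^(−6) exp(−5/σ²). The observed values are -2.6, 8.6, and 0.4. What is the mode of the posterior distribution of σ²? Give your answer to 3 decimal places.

σ̂²_MAP = 5.299

Sum of squared deviations about the known mean: SS = (-2.6−3)² + (8.6−3)² + (0.4−3)² = 69.48.
The Normal likelihood contributes (σ²)^(−n/2) exp(−SS/(2σ²)), so the posterior is Inverse-Gamma(α + n/2, β + SS/2) = Inverse-Gamma(6.5, 39.74).
The mode of Inverse-Gamma(a, b) is b/(a+1) = 39.74/7.5 ≈ 5.299.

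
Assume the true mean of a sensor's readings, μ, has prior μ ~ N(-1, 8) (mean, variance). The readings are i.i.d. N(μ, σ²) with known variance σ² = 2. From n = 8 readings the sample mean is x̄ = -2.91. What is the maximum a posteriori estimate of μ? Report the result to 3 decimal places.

n = 8, x̄ = -2.91.
For a Normal prior and Normal likelihood with known variance, the posterior is Normal; its mode equals its mean, the precision-weighted average.
Prior precision 1/σ₀² = 1/8 = 0.125; data precision n/σ² = 8/2 = 4.
μ̂ = (0.125·(-1) + 4·(-2.91)) / (0.125 + 4) = (-11.765)/4.125 = -2353/825 ≈ -2.852.

μ̂_MAP = -2.852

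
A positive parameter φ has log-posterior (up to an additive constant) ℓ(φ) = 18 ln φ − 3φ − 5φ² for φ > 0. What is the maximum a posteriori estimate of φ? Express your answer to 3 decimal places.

φ̂_MAP = 1.200

ℓ'(φ) = 18/φ − 3 − 10φ. Setting this to zero and multiplying by φ: 10φ² + 3φ − 18 = 0.
φ = (−3 + √(3² + 4·10·18)) / (2·10) = (−3 + √729) / 20 = (−3 + 27)/20 = 6/5.
ℓ''(φ) = −18/φ² − 10 < 0, confirming a maximum.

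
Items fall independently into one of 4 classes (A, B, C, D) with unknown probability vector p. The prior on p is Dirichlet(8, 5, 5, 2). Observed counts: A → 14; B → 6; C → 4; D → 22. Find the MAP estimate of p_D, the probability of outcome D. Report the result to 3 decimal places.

The posterior is Dirichlet(αᵢ + nᵢ) = Dirichlet(22, 11, 9, 24).
For a Dirichlet(a₁,…,a_K) with all aᵢ > 1, the mode has j-th component (aⱼ − 1)/(Σaᵢ − K).
Here Σaᵢ = 66 and K = 4, so p_D = (24 − 1)/(66 − 4) = 23/62 ≈ 0.371.

MAP estimate of p_D = 0.371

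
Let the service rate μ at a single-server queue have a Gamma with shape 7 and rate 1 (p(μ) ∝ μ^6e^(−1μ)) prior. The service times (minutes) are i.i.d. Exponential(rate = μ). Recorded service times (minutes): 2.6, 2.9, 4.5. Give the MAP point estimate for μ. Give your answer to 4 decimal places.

μ̂_MAP = 0.8182

The Exponential(rate=μ) likelihood is ∝ μ^n e^(−μΣtᵢ). Here n = 3 and Σtᵢ = 2.6 + 2.9 + 4.5 = 10.
Posterior ∝ μ^6e^(−1μ) · μ^3e^(−10μ) = μ^9e^(−11μ), i.e. Gamma(10, 11).
Mode = (a−1)/b = 9/11 ≈ 0.8182.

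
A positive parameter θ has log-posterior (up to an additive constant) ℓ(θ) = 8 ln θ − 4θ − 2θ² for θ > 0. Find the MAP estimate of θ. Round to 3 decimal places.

θ̂_MAP = 1.000

ℓ'(θ) = 8/θ − 4 − 4θ. Setting this to zero and multiplying by θ: 4θ² + 4θ − 8 = 0.
θ = (−4 + √(4² + 4·4·8)) / (2·4) = (−4 + √144) / 8 = (−4 + 12)/8 = 1.
ℓ''(θ) = −8/θ² − 4 < 0, confirming a maximum.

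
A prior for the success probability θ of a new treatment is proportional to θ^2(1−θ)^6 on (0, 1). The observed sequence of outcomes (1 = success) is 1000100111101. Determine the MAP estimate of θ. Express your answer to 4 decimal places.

θ̂_MAP = 0.4286

The prior density ∝ θ^2(1−θ)^6 is the kernel of Beta(3, 7).
Data: 7 successes in 13 trials (from the sequence). The binomial likelihood contributes θ^7(1−θ)^6, so the posterior is Beta(3+7, 7+6) = Beta(10, 13).
For Beta(a, b) with a, b > 1 the mode is (a−1)/(a+b−2) = 9/21 ≈ 0.4286.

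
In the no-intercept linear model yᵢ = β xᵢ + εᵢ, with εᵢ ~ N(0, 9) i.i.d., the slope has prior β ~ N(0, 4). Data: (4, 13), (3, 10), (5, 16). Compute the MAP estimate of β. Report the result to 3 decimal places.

β̂_MAP = 3.100

log p(β | y) = −Σ(yᵢ − βxᵢ)²/(2·9) − β²/(2·4) + const.
Setting the derivative to zero: Σxᵢ(yᵢ − βxᵢ)/9 − β/4 = 0, so β = Σxᵢyᵢ / (Σxᵢ² + σ²/τ²).
Σxᵢyᵢ = 4·13 + 3·10 + 5·16 = 162; Σxᵢ² = 50; σ²/τ² = 2.25.
β̂_MAP = 162 / (50 + 2.25) = 162/52.25 ≈ 3.100.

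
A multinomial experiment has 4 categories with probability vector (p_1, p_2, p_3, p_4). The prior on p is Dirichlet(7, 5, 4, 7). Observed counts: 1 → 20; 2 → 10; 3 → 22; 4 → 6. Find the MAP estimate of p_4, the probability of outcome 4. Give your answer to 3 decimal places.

MAP estimate: 0.156

The posterior is Dirichlet(αᵢ + nᵢ) = Dirichlet(27, 15, 26, 13).
For a Dirichlet(a₁,…,a_K) with all aᵢ > 1, the mode has j-th component (aⱼ − 1)/(Σaᵢ − K).
Here Σaᵢ = 81 and K = 4, so p_4 = (13 − 1)/(81 − 4) = 12/77 ≈ 0.156.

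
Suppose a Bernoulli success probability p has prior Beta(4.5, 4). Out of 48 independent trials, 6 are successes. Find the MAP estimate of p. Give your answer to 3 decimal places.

p̂_MAP = 0.174

Prior: Beta(4.5, 4).
Data: 6 successes in 48 trials. The binomial likelihood contributes p^6(1−p)^42, so the posterior is Beta(4.5+6, 4+42) = Beta(10.5, 46).
For Beta(a, b) with a, b > 1 the mode is (a−1)/(a+b−2) = 9.5/54.5 ≈ 0.174.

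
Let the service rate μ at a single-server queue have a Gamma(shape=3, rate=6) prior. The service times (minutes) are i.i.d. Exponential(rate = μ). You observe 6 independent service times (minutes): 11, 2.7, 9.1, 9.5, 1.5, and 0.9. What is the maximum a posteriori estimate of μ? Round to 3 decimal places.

The Exponential(rate=μ) likelihood is ∝ μ^n e^(−μΣtᵢ). Here n = 6 and Σtᵢ = 11 + 2.7 + 9.1 + 9.5 + 1.5 + 0.9 = 34.7.
Posterior ∝ μ^2e^(−6μ) · μ^6e^(−34.7μ) = μ^8e^(−40.7μ), i.e. Gamma(9, 40.7).
Mode = (a−1)/b = 8/40.7 ≈ 0.197.

μ̂_MAP = 0.197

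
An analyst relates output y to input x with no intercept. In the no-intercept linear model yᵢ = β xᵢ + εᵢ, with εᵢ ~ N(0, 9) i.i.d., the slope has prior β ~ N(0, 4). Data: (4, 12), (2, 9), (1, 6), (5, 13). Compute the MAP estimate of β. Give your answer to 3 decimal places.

β̂_MAP = 2.839

log p(β | y) = −Σ(yᵢ − βxᵢ)²/(2·9) − β²/(2·4) + const.
Setting the derivative to zero: Σxᵢ(yᵢ − βxᵢ)/9 − β/4 = 0, so β = Σxᵢyᵢ / (Σxᵢ² + σ²/τ²).
Σxᵢyᵢ = 4·12 + 2·9 + 1·6 + 5·13 = 137; Σxᵢ² = 46; σ²/τ² = 2.25.
β̂_MAP = 137 / (46 + 2.25) = 137/48.25 ≈ 2.839.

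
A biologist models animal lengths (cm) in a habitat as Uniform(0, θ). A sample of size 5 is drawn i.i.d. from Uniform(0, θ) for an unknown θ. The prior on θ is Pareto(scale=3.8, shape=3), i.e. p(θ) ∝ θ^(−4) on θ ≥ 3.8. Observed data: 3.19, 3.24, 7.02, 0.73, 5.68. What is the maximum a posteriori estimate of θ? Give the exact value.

θ̂_MAP = 7.02

The Uniform(0, θ) likelihood is θ^(−n) for θ ≥ max(xᵢ), zero otherwise. Here max(xᵢ) = 7.02.
Posterior ∝ θ^(−4) · θ^(−5) = θ^(−9) on θ ≥ max(3.8, 7.02) = 7.02.
This density is strictly decreasing in θ, so the posterior mode lies at the lower boundary of the support.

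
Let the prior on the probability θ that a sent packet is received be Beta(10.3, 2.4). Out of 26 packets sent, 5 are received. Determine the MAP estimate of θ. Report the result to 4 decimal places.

θ̂_MAP = 0.3896

Prior: Beta(10.3, 2.4).
Data: 5 successes in 26 trials. The binomial likelihood contributes θ^5(1−θ)^21, so the posterior is Beta(10.3+5, 2.4+21) = Beta(15.3, 23.4).
For Beta(a, b) with a, b > 1 the mode is (a−1)/(a+b−2) = 14.3/36.7 ≈ 0.3896.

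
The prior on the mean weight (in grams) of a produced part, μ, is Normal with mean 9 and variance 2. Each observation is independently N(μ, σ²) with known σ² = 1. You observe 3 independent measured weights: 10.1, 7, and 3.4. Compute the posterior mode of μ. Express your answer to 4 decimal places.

n = 3; x̄ = (10.1 + 7 + 3.4)/3 = 20.5/3 = 41/6 ≈ 6.8333.
For a Normal prior and Normal likelihood with known variance, the posterior is Normal; its mode equals its mean, the precision-weighted average.
Prior precision 1/σ₀² = 1/2 = 0.5; data precision n/σ² = 3/1 = 3.
μ̂ = (0.5·9 + 3·(41/6)) / (0.5 + 3) = 25/3.5 = 50/7 ≈ 7.1429.

μ̂_MAP = 7.1429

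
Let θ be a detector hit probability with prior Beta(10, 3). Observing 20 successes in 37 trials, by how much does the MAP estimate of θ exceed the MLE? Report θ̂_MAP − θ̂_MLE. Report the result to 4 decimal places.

Posterior is Beta(30, 20); MAP = (30−1)/(50−2) = 29/48 ≈ 0.60417.
MLE ignores the prior: θ̂_MLE = k/n = 20/37 ≈ 0.54054.
Difference = 29/48 − 20/37 = 113/1776 ≈ 0.0636.

MAP − MLE = 0.0636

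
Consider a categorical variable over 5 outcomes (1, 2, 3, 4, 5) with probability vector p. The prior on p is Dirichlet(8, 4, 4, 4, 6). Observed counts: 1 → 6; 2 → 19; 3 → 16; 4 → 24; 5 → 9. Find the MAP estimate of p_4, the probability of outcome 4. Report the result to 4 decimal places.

The posterior is Dirichlet(αᵢ + nᵢ) = Dirichlet(14, 23, 20, 28, 15).
For a Dirichlet(a₁,…,a_K) with all aᵢ > 1, the mode has j-th component (aⱼ − 1)/(Σaᵢ − K).
Here Σaᵢ = 100 and K = 5, so p_4 = (28 − 1)/(100 − 5) = 27/95 ≈ 0.2842.

MAP estimate: 0.2842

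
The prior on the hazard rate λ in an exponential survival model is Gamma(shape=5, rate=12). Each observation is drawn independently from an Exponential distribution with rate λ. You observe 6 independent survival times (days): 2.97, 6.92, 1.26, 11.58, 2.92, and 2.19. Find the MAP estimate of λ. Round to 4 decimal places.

λ̂_MAP = 0.2510

The Exponential(rate=λ) likelihood is ∝ λ^n e^(−λΣtᵢ). Here n = 6 and Σtᵢ = 2.97 + 6.92 + 1.26 + 11.58 + 2.92 + 2.19 = 27.84.
Posterior ∝ λ^4e^(−12λ) · λ^6e^(−27.84λ) = λ^10e^(−39.84λ), i.e. Gamma(11, 39.84).
Mode = (a−1)/b = 10/39.84 ≈ 0.2510.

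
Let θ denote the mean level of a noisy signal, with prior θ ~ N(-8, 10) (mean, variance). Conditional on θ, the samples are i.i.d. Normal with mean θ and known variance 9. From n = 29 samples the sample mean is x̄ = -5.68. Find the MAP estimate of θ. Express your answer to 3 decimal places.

θ̂_MAP = -5.750

n = 29, x̄ = -5.68.
For a Normal prior and Normal likelihood with known variance, the posterior is Normal; its mode equals its mean, the precision-weighted average.
Prior precision 1/σ₀² = 1/10 = 0.1; data precision n/σ² = 29/9.
θ̂ = (0.1·(-8) + (29/9)·(-5.68)) / (0.1 + 29/9) = (-4298/225)/(299/90) = -8596/1495 ≈ -5.750.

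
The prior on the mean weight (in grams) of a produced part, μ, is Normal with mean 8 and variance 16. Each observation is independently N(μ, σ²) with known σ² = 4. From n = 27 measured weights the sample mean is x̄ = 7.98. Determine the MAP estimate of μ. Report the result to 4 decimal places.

n = 27, x̄ = 7.98.
For a Normal prior and Normal likelihood with known variance, the posterior is Normal; its mode equals its mean, the precision-weighted average.
Prior precision 1/σ₀² = 1/16 = 0.0625; data precision n/σ² = 27/4 = 6.75.
μ̂ = (0.0625·8 + 6.75·7.98) / (0.0625 + 6.75) = 54.365/6.8125 = 21746/2725 ≈ 7.9802.

μ̂_MAP = 7.9802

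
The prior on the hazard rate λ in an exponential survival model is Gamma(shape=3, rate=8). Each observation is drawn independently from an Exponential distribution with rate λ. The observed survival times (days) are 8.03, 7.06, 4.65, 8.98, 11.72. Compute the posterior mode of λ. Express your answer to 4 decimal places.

λ̂_MAP = 0.1445

The Exponential(rate=λ) likelihood is ∝ λ^n e^(−λΣtᵢ). Here n = 5 and Σtᵢ = 8.03 + 7.06 + 4.65 + 8.98 + 11.72 = 40.44.
Posterior ∝ λ^2e^(−8λ) · λ^5e^(−40.44λ) = λ^7e^(−48.44λ), i.e. Gamma(8, 48.44).
Mode = (a−1)/b = 7/48.44 ≈ 0.1445.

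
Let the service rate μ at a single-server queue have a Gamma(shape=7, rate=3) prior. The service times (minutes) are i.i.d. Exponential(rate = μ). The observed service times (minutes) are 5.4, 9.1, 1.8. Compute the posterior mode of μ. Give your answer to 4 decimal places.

μ̂_MAP = 0.4663

The Exponential(rate=μ) likelihood is ∝ μ^n e^(−μΣtᵢ). Here n = 3 and Σtᵢ = 5.4 + 9.1 + 1.8 = 16.3.
Posterior ∝ μ^6e^(−3μ) · μ^3e^(−16.3μ) = μ^9e^(−19.3μ), i.e. Gamma(10, 19.3).
Mode = (a−1)/b = 9/19.3 ≈ 0.4663.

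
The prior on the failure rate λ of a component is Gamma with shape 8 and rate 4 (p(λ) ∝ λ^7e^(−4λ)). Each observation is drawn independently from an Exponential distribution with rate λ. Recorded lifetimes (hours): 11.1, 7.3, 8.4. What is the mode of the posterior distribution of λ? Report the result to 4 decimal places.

λ̂_MAP = 0.3247

The Exponential(rate=λ) likelihood is ∝ λ^n e^(−λΣtᵢ). Here n = 3 and Σtᵢ = 11.1 + 7.3 + 8.4 = 26.8.
Posterior ∝ λ^7e^(−4λ) · λ^3e^(−26.8λ) = λ^10e^(−30.8λ), i.e. Gamma(11, 30.8).
Mode = (a−1)/b = 10/30.8 ≈ 0.3247.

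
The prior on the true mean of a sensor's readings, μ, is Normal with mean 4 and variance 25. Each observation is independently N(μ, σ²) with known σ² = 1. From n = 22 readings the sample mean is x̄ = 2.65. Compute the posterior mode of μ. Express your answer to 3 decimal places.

μ̂_MAP = 2.652

n = 22, x̄ = 2.65.
For a Normal prior and Normal likelihood with known variance, the posterior is Normal; its mode equals its mean, the precision-weighted average.
Prior precision 1/σ₀² = 1/25 = 0.04; data precision n/σ² = 22/1 = 22.
μ̂ = (0.04·4 + 22·2.65) / (0.04 + 22) = 58.46/22.04 = 2923/1102 ≈ 2.652.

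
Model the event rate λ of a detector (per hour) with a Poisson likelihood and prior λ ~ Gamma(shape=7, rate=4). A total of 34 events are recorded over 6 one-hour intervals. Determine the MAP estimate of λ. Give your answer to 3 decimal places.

Σxᵢ = 34, n = 6.
Posterior ∝ λ^6e^(−4λ) · λ^34e^(−6λ) = λ^40e^(−10λ), i.e. Gamma(shape=41, rate=10).
The mode of a Gamma(a, b) with a ≥ 1 (shape–rate) is (a−1)/b = 40/10 ≈ 4.000.

λ̂_MAP = 4.000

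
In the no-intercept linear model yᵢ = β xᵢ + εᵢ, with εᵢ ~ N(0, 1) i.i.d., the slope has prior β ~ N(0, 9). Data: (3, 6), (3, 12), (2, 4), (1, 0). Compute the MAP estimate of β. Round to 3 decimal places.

log p(β | y) = −Σ(yᵢ − βxᵢ)²/(2·1) − β²/(2·9) + const.
Setting the derivative to zero: Σxᵢ(yᵢ − βxᵢ)/1 − β/9 = 0, so β = Σxᵢyᵢ / (Σxᵢ² + σ²/τ²).
Σxᵢyᵢ = 3·6 + 3·12 + 2·4 + 1·0 = 62; Σxᵢ² = 23; σ²/τ² = 1/9.
β̂_MAP = 62 / (23 + 1/9) = 62/(208/9) = 279/104 ≈ 2.683.

β̂_MAP = 2.683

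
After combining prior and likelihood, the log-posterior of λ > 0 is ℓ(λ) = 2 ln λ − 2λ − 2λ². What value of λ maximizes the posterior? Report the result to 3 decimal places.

λ̂_MAP = 0.500

ℓ'(λ) = 2/λ − 2 − 4λ. Setting this to zero and multiplying by λ: 4λ² + 2λ − 2 = 0.
λ = (−2 + √(2² + 4·4·2)) / (2·4) = (−2 + √36) / 8 = (−2 + 6)/8 = 1/2.
ℓ''(λ) = −2/λ² − 4 < 0, confirming a maximum.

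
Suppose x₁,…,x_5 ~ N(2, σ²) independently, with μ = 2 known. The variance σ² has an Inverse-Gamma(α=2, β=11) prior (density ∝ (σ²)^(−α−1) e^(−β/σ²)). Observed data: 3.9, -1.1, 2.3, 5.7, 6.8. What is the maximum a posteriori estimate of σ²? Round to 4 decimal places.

Sum of squared deviations about the known mean: SS = (3.9−2)² + (-1.1−2)² + (2.3−2)² + (5.7−2)² + (6.8−2)² = 50.04.
The Normal likelihood contributes (σ²)^(−n/2) exp(−SS/(2σ²)), so the posterior is Inverse-Gamma(α + n/2, β + SS/2) = Inverse-Gamma(4.5, 36.02).
The mode of Inverse-Gamma(a, b) is b/(a+1) = 36.02/5.5 ≈ 6.5491.

σ̂²_MAP = 6.5491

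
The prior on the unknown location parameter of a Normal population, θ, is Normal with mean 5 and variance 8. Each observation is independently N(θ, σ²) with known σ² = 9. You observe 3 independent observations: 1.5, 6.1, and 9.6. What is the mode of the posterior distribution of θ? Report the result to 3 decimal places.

θ̂_MAP = 5.533

n = 3; x̄ = (1.5 + 6.1 + 9.6)/3 = 17.2/3 = 86/15 ≈ 5.7333.
For a Normal prior and Normal likelihood with known variance, the posterior is Normal; its mode equals its mean, the precision-weighted average.
Prior precision 1/σ₀² = 1/8 = 0.125; data precision n/σ² = 3/9 = 1/3.
θ̂ = (0.125·5 + (1/3)·(86/15)) / (0.125 + 1/3) = (913/360)/(11/24) = 83/15 ≈ 5.533.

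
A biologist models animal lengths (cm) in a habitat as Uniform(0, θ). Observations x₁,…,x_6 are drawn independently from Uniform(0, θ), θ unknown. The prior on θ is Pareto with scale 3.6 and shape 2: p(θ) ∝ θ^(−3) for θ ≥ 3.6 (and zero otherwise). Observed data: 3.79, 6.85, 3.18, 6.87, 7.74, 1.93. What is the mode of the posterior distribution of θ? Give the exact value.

The Uniform(0, θ) likelihood is θ^(−n) for θ ≥ max(xᵢ), zero otherwise. Here max(xᵢ) = 7.74.
Posterior ∝ θ^(−3) · θ^(−6) = θ^(−9) on θ ≥ max(3.6, 7.74) = 7.74.
This density is strictly decreasing in θ, so the posterior mode lies at the lower boundary of the support.

θ̂_MAP = 7.74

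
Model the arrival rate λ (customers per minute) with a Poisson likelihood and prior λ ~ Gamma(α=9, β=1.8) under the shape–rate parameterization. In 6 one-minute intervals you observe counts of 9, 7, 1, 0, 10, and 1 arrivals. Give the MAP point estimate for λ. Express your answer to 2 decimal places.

λ̂_MAP = 4.62

Σxᵢ = 9+7+1+0+10+1 = 28, with n = 6.
Posterior ∝ λ^8e^(−1.8λ) · λ^28e^(−6λ) = λ^36e^(−7.8λ), i.e. Gamma(shape=37, rate=7.8).
The mode of a Gamma(a, b) with a ≥ 1 (shape–rate) is (a−1)/b = 36/7.8 ≈ 4.62.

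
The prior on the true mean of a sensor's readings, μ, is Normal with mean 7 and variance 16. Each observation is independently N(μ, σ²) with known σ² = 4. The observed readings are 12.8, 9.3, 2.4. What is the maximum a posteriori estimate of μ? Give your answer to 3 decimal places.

n = 3; x̄ = (12.8 + 9.3 + 2.4)/3 = 24.5/3 = 49/6 ≈ 8.1667.
For a Normal prior and Normal likelihood with known variance, the posterior is Normal; its mode equals its mean, the precision-weighted average.
Prior precision 1/σ₀² = 1/16 = 0.0625; data precision n/σ² = 3/4 = 0.75.
μ̂ = (0.0625·7 + 0.75·(49/6)) / (0.0625 + 0.75) = 6.5625/0.8125 = 105/13 ≈ 8.077.

μ̂_MAP = 8.077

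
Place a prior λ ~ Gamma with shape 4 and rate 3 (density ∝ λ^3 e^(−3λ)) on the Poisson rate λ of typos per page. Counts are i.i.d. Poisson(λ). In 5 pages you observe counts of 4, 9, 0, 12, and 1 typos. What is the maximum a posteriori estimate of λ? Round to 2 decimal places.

Σxᵢ = 4+9+0+12+1 = 26, with n = 5.
Posterior ∝ λ^3e^(−3λ) · λ^26e^(−5λ) = λ^29e^(−8λ), i.e. Gamma(shape=30, rate=8).
The mode of a Gamma(a, b) with a ≥ 1 (shape–rate) is (a−1)/b = 29/8 ≈ 3.63.

λ̂_MAP = 3.63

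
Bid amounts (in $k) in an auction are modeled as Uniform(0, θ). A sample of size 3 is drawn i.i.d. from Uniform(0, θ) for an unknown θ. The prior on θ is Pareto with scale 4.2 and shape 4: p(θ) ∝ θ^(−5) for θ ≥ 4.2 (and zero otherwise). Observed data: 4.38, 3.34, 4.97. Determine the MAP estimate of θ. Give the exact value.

θ̂_MAP = 4.97

The Uniform(0, θ) likelihood is θ^(−n) for θ ≥ max(xᵢ), zero otherwise. Here max(xᵢ) = 4.97.
Posterior ∝ θ^(−5) · θ^(−3) = θ^(−8) on θ ≥ max(4.2, 4.97) = 4.97.
This density is strictly decreasing in θ, so the posterior mode lies at the lower boundary of the support.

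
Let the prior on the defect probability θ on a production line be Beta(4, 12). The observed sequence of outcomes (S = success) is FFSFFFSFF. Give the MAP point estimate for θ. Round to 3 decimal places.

θ̂_MAP = 0.217

Prior: Beta(4, 12).
Data: 2 successes in 9 trials (from the sequence). The binomial likelihood contributes θ^2(1−θ)^7, so the posterior is Beta(4+2, 12+7) = Beta(6, 19).
For Beta(a, b) with a, b > 1 the mode is (a−1)/(a+b−2) = 5/23 ≈ 0.217.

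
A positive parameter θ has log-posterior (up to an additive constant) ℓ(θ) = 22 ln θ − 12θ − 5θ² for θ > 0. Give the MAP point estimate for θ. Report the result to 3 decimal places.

ℓ'(θ) = 22/θ − 12 − 10θ. Setting this to zero and multiplying by θ: 10θ² + 12θ − 22 = 0.
θ = (−12 + √(12² + 4·10·22)) / (2·10) = (−12 + √1024) / 20 = (−12 + 32)/20 = 1.
ℓ''(θ) = −22/θ² − 10 < 0, confirming a maximum.

θ̂_MAP = 1.000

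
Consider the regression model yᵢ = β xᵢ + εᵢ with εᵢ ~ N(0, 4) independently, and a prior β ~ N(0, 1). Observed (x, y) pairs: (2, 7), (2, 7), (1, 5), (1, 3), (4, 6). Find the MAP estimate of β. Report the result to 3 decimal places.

log p(β | y) = −Σ(yᵢ − βxᵢ)²/(2·4) − β²/(2·1) + const.
Setting the derivative to zero: Σxᵢ(yᵢ − βxᵢ)/4 − β/1 = 0, so β = Σxᵢyᵢ / (Σxᵢ² + σ²/τ²).
Σxᵢyᵢ = 2·7 + 2·7 + 1·5 + 1·3 + 4·6 = 60; Σxᵢ² = 26; σ²/τ² = 4.
β̂_MAP = 60 / (26 + 4) = 60/30 ≈ 2.000.

β̂_MAP = 2.000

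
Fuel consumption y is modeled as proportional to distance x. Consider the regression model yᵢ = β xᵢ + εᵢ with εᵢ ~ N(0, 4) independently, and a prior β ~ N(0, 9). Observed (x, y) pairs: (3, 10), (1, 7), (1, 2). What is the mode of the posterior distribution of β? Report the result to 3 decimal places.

β̂_MAP = 3.408

log p(β | y) = −Σ(yᵢ − βxᵢ)²/(2·4) − β²/(2·9) + const.
Setting the derivative to zero: Σxᵢ(yᵢ − βxᵢ)/4 − β/9 = 0, so β = Σxᵢyᵢ / (Σxᵢ² + σ²/τ²).
Σxᵢyᵢ = 3·10 + 1·7 + 1·2 = 39; Σxᵢ² = 11; σ²/τ² = 4/9.
β̂_MAP = 39 / (11 + 4/9) = 39/(103/9) = 351/103 ≈ 3.408.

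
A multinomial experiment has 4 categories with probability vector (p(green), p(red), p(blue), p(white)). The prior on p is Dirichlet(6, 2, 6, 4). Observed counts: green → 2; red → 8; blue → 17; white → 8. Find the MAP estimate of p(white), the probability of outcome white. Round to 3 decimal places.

The posterior is Dirichlet(αᵢ + nᵢ) = Dirichlet(8, 10, 23, 12).
For a Dirichlet(a₁,…,a_K) with all aᵢ > 1, the mode has j-th component (aⱼ − 1)/(Σaᵢ − K).
Here Σaᵢ = 53 and K = 4, so p(white) = (12 − 1)/(53 − 4) = 11/49 ≈ 0.224.

MAP estimate of p(white) = 0.224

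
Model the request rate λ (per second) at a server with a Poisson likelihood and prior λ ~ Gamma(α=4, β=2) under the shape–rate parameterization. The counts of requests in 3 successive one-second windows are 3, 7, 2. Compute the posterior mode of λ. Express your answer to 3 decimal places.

λ̂_MAP = 3.000

Σxᵢ = 3+7+2 = 12, with n = 3.
Posterior ∝ λ^3e^(−2λ) · λ^12e^(−3λ) = λ^15e^(−5λ), i.e. Gamma(shape=16, rate=5).
The mode of a Gamma(a, b) with a ≥ 1 (shape–rate) is (a−1)/b = 15/5 ≈ 3.000.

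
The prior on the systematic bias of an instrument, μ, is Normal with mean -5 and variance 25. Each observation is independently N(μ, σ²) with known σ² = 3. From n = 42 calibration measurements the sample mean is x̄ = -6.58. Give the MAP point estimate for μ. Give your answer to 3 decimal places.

n = 42, x̄ = -6.58.
For a Normal prior and Normal likelihood with known variance, the posterior is Normal; its mode equals its mean, the precision-weighted average.
Prior precision 1/σ₀² = 1/25 = 0.04; data precision n/σ² = 42/3 = 14.
μ̂ = (0.04·(-5) + 14·(-6.58)) / (0.04 + 14) = (-92.32)/14.04 = -2308/351 ≈ -6.575.

μ̂_MAP = -6.575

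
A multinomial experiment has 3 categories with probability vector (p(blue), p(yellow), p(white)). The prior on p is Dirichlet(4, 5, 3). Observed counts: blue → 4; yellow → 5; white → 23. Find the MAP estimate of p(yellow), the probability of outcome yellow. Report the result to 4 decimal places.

The posterior is Dirichlet(αᵢ + nᵢ) = Dirichlet(8, 10, 26).
For a Dirichlet(a₁,…,a_K) with all aᵢ > 1, the mode has j-th component (aⱼ − 1)/(Σaᵢ − K).
Here Σaᵢ = 44 and K = 3, so p(yellow) = (10 − 1)/(44 − 3) = 9/41 ≈ 0.2195.

MAP estimate of p(yellow) = 0.2195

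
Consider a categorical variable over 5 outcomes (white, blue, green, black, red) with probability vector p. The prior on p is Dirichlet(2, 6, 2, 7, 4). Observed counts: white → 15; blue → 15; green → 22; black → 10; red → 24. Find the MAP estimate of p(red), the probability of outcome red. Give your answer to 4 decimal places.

MAP estimate of p(red) = 0.2647

The posterior is Dirichlet(αᵢ + nᵢ) = Dirichlet(17, 21, 24, 17, 28).
For a Dirichlet(a₁,…,a_K) with all aᵢ > 1, the mode has j-th component (aⱼ − 1)/(Σaᵢ − K).
Here Σaᵢ = 107 and K = 5, so p(red) = (28 − 1)/(107 − 5) = 27/102 ≈ 0.2647.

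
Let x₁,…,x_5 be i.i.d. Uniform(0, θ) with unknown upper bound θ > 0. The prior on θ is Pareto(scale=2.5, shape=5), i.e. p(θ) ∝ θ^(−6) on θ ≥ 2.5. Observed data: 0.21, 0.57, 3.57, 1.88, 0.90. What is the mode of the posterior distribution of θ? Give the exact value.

The Uniform(0, θ) likelihood is θ^(−n) for θ ≥ max(xᵢ), zero otherwise. Here max(xᵢ) = 3.57.
Posterior ∝ θ^(−6) · θ^(−5) = θ^(−11) on θ ≥ max(2.5, 3.57) = 3.57.
This density is strictly decreasing in θ, so the posterior mode lies at the lower boundary of the support.

θ̂_MAP = 3.57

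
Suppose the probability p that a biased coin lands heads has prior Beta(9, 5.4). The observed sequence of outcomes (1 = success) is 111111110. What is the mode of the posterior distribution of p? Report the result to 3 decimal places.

Prior: Beta(9, 5.4).
Data: 8 successes in 9 trials (from the sequence). The binomial likelihood contributes p^8(1−p)^1, so the posterior is Beta(9+8, 5.4+1) = Beta(17, 6.4).
For Beta(a, b) with a, b > 1 the mode is (a−1)/(a+b−2) = 16/21.4 ≈ 0.748.

p̂_MAP = 0.748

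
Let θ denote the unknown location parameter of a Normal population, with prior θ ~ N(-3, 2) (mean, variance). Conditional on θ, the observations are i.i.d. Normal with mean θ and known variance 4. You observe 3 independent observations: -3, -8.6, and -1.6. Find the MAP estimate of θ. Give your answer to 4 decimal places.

n = 3; x̄ = ((-3) + (-8.6) + (-1.6))/3 = -13.2/3 = -4.4.
For a Normal prior and Normal likelihood with known variance, the posterior is Normal; its mode equals its mean, the precision-weighted average.
Prior precision 1/σ₀² = 1/2 = 0.5; data precision n/σ² = 3/4 = 0.75.
θ̂ = (0.5·(-3) + 0.75·(-4.4)) / (0.5 + 0.75) = (-4.8)/1.25 = -3.8400.

θ̂_MAP = -3.8400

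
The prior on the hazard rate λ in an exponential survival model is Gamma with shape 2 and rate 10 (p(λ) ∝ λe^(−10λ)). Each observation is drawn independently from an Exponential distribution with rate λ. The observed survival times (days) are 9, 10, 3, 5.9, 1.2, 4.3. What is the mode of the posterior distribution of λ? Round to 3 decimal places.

λ̂_MAP = 0.161

The Exponential(rate=λ) likelihood is ∝ λ^n e^(−λΣtᵢ). Here n = 6 and Σtᵢ = 9 + 10 + 3 + 5.9 + 1.2 + 4.3 = 33.4.
Posterior ∝ λe^(−10λ) · λ^6e^(−33.4λ) = λ^7e^(−43.4λ), i.e. Gamma(8, 43.4).
Mode = (a−1)/b = 7/43.4 ≈ 0.161.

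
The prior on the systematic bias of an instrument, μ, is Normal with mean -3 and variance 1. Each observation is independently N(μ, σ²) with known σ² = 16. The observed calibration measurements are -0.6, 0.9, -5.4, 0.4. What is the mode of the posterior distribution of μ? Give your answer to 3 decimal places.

n = 4; x̄ = ((-0.6) + 0.9 + (-5.4) + 0.4)/4 = -4.7/4 = -1.175.
For a Normal prior and Normal likelihood with known variance, the posterior is Normal; its mode equals its mean, the precision-weighted average.
Prior precision 1/σ₀² = 1/1 = 1; data precision n/σ² = 4/16 = 0.25.
μ̂ = (1·(-3) + 0.25·(-1.175)) / (1 + 0.25) = (-3.29375)/1.25 = -2.635.

μ̂_MAP = -2.635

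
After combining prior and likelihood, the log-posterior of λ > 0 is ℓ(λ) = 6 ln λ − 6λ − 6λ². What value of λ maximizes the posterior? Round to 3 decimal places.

ℓ'(λ) = 6/λ − 6 − 12λ. Setting this to zero and multiplying by λ: 12λ² + 6λ − 6 = 0.
λ = (−6 + √(6² + 4·12·6)) / (2·12) = (−6 + √324) / 24 = (−6 + 18)/24 = 1/2.
ℓ''(λ) = −6/λ² − 12 < 0, confirming a maximum.

λ̂_MAP = 0.500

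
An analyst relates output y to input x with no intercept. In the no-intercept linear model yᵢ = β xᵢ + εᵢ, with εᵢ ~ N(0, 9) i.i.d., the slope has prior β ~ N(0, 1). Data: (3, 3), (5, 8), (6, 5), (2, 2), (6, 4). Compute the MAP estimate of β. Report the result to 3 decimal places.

β̂_MAP = 0.899

log p(β | y) = −Σ(yᵢ − βxᵢ)²/(2·9) − β²/(2·1) + const.
Setting the derivative to zero: Σxᵢ(yᵢ − βxᵢ)/9 − β/1 = 0, so β = Σxᵢyᵢ / (Σxᵢ² + σ²/τ²).
Σxᵢyᵢ = 3·3 + 5·8 + 6·5 + 2·2 + 6·4 = 107; Σxᵢ² = 110; σ²/τ² = 9.
β̂_MAP = 107 / (110 + 9) = 107/119 ≈ 0.899.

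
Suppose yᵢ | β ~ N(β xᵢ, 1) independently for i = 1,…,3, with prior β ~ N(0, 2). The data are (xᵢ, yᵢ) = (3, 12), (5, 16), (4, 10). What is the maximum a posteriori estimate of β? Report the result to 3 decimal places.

β̂_MAP = 3.089

log p(β | y) = −Σ(yᵢ − βxᵢ)²/(2·1) − β²/(2·2) + const.
Setting the derivative to zero: Σxᵢ(yᵢ − βxᵢ)/1 − β/2 = 0, so β = Σxᵢyᵢ / (Σxᵢ² + σ²/τ²).
Σxᵢyᵢ = 3·12 + 5·16 + 4·10 = 156; Σxᵢ² = 50; σ²/τ² = 0.5.
β̂_MAP = 156 / (50 + 0.5) = 156/50.5 ≈ 3.089.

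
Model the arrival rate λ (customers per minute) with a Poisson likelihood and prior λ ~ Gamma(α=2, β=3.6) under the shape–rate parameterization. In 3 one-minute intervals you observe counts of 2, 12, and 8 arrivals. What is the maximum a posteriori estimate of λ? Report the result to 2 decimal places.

Σxᵢ = 2+12+8 = 22, with n = 3.
Posterior ∝ λe^(−3.6λ) · λ^22e^(−3λ) = λ^23e^(−6.6λ), i.e. Gamma(shape=24, rate=6.6).
The mode of a Gamma(a, b) with a ≥ 1 (shape–rate) is (a−1)/b = 23/6.6 ≈ 3.48.

λ̂_MAP = 3.48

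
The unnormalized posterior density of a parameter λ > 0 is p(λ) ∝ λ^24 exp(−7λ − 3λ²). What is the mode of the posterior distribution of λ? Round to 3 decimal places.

λ̂_MAP = 1.500

ℓ'(λ) = 24/λ − 7 − 6λ. Setting this to zero and multiplying by λ: 6λ² + 7λ − 24 = 0.
λ = (−7 + √(7² + 4·6·24)) / (2·6) = (−7 + √625) / 12 = (−7 + 25)/12 = 3/2.
ℓ''(λ) = −24/λ² − 6 < 0, confirming a maximum.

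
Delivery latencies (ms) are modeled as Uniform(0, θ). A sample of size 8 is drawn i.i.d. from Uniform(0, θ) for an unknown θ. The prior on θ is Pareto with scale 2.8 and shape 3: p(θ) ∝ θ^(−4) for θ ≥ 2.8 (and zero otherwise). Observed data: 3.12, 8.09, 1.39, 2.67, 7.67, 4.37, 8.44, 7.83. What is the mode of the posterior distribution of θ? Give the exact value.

The Uniform(0, θ) likelihood is θ^(−n) for θ ≥ max(xᵢ), zero otherwise. Here max(xᵢ) = 8.44.
Posterior ∝ θ^(−4) · θ^(−8) = θ^(−12) on θ ≥ max(2.8, 8.44) = 8.44.
This density is strictly decreasing in θ, so the posterior mode lies at the lower boundary of the support.

θ̂_MAP = 8.44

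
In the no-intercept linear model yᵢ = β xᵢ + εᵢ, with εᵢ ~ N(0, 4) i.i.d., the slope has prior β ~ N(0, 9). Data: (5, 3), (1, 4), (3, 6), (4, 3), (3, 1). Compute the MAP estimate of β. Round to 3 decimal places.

β̂_MAP = 0.860

log p(β | y) = −Σ(yᵢ − βxᵢ)²/(2·4) − β²/(2·9) + const.
Setting the derivative to zero: Σxᵢ(yᵢ − βxᵢ)/4 − β/9 = 0, so β = Σxᵢyᵢ / (Σxᵢ² + σ²/τ²).
Σxᵢyᵢ = 5·3 + 1·4 + 3·6 + 4·3 + 3·1 = 52; Σxᵢ² = 60; σ²/τ² = 4/9.
β̂_MAP = 52 / (60 + 4/9) = 52/(544/9) = 117/136 ≈ 0.860.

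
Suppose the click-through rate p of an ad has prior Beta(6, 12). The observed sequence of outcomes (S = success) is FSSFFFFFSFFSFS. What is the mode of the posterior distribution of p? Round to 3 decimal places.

Prior: Beta(6, 12).
Data: 5 successes in 14 trials (from the sequence). The binomial likelihood contributes p^5(1−p)^9, so the posterior is Beta(6+5, 12+9) = Beta(11, 21).
For Beta(a, b) with a, b > 1 the mode is (a−1)/(a+b−2) = 10/30 ≈ 0.333.

p̂_MAP = 0.333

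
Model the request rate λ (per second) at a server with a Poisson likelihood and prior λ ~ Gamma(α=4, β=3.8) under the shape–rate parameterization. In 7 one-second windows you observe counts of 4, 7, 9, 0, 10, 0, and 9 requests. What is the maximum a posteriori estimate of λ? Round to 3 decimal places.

λ̂_MAP = 3.889

Σxᵢ = 4+7+9+0+10+0+9 = 39, with n = 7.
Posterior ∝ λ^3e^(−3.8λ) · λ^39e^(−7λ) = λ^42e^(−10.8λ), i.e. Gamma(shape=43, rate=10.8).
The mode of a Gamma(a, b) with a ≥ 1 (shape–rate) is (a−1)/b = 42/10.8 ≈ 3.889.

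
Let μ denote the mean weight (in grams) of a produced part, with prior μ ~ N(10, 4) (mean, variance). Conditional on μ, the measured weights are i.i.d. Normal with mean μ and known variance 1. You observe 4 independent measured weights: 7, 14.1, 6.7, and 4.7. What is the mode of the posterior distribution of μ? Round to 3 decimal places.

μ̂_MAP = 8.235

n = 4; x̄ = (7 + 14.1 + 6.7 + 4.7)/4 = 32.5/4 = 8.125.
For a Normal prior and Normal likelihood with known variance, the posterior is Normal; its mode equals its mean, the precision-weighted average.
Prior precision 1/σ₀² = 1/4 = 0.25; data precision n/σ² = 4/1 = 4.
μ̂ = (0.25·10 + 4·8.125) / (0.25 + 4) = 35/4.25 = 140/17 ≈ 8.235.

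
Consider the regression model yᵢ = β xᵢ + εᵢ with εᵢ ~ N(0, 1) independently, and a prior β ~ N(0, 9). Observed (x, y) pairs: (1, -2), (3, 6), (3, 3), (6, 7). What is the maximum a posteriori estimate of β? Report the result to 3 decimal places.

log p(β | y) = −Σ(yᵢ − βxᵢ)²/(2·1) − β²/(2·9) + const.
Setting the derivative to zero: Σxᵢ(yᵢ − βxᵢ)/1 − β/9 = 0, so β = Σxᵢyᵢ / (Σxᵢ² + σ²/τ²).
Σxᵢyᵢ = 1·(-2) + 3·6 + 3·3 + 6·7 = 67; Σxᵢ² = 55; σ²/τ² = 1/9.
β̂_MAP = 67 / (55 + 1/9) = 67/(496/9) = 603/496 ≈ 1.216.

β̂_MAP = 1.216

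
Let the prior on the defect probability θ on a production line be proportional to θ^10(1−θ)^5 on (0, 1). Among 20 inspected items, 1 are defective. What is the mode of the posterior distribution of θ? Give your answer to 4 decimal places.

θ̂_MAP = 0.3143

The prior density ∝ θ^10(1−θ)^5 is the kernel of Beta(11, 6).
Data: 1 success in 20 trials. The binomial likelihood contributes θ(1−θ)^19, so the posterior is Beta(11+1, 6+19) = Beta(12, 25).
For Beta(a, b) with a, b > 1 the mode is (a−1)/(a+b−2) = 11/35 ≈ 0.3143.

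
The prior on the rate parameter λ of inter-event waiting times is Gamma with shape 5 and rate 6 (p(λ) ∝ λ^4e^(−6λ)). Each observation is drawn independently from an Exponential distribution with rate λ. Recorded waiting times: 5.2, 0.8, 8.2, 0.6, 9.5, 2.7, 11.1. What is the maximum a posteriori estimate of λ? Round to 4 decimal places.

λ̂_MAP = 0.2494

The Exponential(rate=λ) likelihood is ∝ λ^n e^(−λΣtᵢ). Here n = 7 and Σtᵢ = 5.2 + 0.8 + 8.2 + 0.6 + 9.5 + 2.7 + 11.1 = 38.1.
Posterior ∝ λ^4e^(−6λ) · λ^7e^(−38.1λ) = λ^11e^(−44.1λ), i.e. Gamma(12, 44.1).
Mode = (a−1)/b = 11/44.1 ≈ 0.2494.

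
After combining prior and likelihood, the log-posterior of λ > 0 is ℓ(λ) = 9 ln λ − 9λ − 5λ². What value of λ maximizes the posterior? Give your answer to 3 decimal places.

λ̂_MAP = 0.600

ℓ'(λ) = 9/λ − 9 − 10λ. Setting this to zero and multiplying by λ: 10λ² + 9λ − 9 = 0.
λ = (−9 + √(9² + 4·10·9)) / (2·10) = (−9 + √441) / 20 = (−9 + 21)/20 = 3/5.
ℓ''(λ) = −9/λ² − 10 < 0, confirming a maximum.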